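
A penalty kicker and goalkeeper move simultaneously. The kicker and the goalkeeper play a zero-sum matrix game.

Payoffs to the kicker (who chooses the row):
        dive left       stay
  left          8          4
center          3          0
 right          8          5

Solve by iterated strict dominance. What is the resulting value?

5

Column dive left is strictly dominated by stay for the goalkeeper (4<8, 0<3, 5<8); eliminate dive left.
Row center is strictly dominated by row left (4>0); eliminate center.
Row left is strictly dominated by row right (5>4); eliminate left.
Only (right, stay) remains, with payoff 5.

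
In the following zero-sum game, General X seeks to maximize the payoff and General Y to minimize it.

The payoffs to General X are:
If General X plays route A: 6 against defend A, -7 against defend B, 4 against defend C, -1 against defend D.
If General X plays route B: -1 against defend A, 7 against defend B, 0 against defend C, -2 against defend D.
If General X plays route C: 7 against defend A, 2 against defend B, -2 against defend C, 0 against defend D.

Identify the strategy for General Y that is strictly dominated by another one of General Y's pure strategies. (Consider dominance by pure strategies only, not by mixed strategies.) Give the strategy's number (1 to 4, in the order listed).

General Y prefers columns that give General X less. Compare defend A with defend D: -1 < 6, -2 < -1, 0 < 7.
So defend D strictly dominates defend A for General Y; defend A is strictly dominated.

1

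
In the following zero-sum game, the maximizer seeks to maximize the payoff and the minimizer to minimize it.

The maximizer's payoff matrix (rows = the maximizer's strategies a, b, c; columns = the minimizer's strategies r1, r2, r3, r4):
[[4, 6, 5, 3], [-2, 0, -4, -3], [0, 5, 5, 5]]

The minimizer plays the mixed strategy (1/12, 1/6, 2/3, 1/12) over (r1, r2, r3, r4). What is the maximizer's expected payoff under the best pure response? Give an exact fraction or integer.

a: (4)·(1/12) + (6)·(1/6) + (5)·(2/3) + (3)·(1/12) = 59/12.
b: (-2)·(1/12) + (0)·(1/6) + (-4)·(2/3) + (-3)·(1/12) = -37/12.
c: (0)·(1/12) + (5)·(1/6) + (5)·(2/3) + (5)·(1/12) = 55/12.
The best pure response is a with expected payoff 59/12.

59/12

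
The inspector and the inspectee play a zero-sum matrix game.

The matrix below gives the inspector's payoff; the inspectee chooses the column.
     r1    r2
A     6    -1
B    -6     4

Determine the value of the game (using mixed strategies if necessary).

18/17

Row minima are -1 and -6, so the inspector's maximin is -1; column maxima are 6 and 4, so the inspectee's minimax is 4. These differ, so the equilibrium is in mixed strategies.
Let the inspector play A with probability p. The inspectee is indifferent when 6p − 6(1−p) = −p + 4(1−p), giving p = 10/17.
Let the inspectee play r1 with probability q. The inspector is indifferent when 6q − (1−q) = −6q + 4(1−q), giving q = 5/17.
The value is 6·(5/17) + (-1)·(12/17) = 18/17.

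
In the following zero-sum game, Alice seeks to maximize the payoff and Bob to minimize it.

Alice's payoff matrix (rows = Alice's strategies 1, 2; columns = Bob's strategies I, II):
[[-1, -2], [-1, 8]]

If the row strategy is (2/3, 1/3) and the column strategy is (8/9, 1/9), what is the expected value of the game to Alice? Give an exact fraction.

-20/27

Against (8/9, 1/9), each row's expected payoff is 1: -10/9; 2: 0.
Taking the (2/3, 1/3)-weighted average: (2/3)·(-10/9) + (1/3)·(0) = -20/27.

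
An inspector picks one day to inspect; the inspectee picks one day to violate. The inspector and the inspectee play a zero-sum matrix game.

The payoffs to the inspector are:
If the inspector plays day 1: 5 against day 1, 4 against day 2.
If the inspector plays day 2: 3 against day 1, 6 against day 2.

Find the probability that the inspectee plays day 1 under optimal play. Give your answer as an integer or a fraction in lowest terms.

Row minima are 4 and 3, so the inspector's maximin is 4; column maxima are 5 and 6, so the inspectee's minimax is 5. These differ, so the equilibrium is in mixed strategies.
Let the inspectee play day 1 with probability q. The inspector is indifferent when 5q + 4(1−q) = 3q + 6(1−q), giving q = 1/2.

1/2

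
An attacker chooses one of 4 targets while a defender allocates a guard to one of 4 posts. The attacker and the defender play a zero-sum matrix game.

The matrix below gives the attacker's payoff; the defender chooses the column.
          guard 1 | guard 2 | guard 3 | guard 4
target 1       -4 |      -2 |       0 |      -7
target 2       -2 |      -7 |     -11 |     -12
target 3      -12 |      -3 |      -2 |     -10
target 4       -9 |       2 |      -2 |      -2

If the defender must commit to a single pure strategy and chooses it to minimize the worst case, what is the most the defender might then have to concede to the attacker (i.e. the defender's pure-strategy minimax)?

The worst case (largest entry) in each column is guard 1: -2, guard 2: 2, guard 3: 0, guard 4: -2.
The best (smallest) of these is -2.

-2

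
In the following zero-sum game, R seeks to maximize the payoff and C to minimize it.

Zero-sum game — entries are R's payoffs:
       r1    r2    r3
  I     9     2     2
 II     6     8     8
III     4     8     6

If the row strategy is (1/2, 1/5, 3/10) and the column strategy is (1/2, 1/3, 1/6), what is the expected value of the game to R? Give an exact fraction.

117/20

Against (1/2, 1/3, 1/6), each row's expected payoff is I: 11/2; II: 7; III: 17/3.
Taking the (1/2, 1/5, 3/10)-weighted average: (1/2)·(11/2) + (1/5)·(7) + (3/10)·(17/3) = 117/20.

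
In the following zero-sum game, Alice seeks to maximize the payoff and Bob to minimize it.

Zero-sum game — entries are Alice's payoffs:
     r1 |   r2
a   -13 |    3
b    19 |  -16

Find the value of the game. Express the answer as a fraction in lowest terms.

-151/51

Row minima are -13 and -16, so Alice's maximin is -13; column maxima are 19 and 3, so Bob's minimax is 3. These differ, so the equilibrium is in mixed strategies.
Let Alice play a with probability p. Bob is indifferent when −13p + 19(1−p) = 3p − 16(1−p), giving p = 35/51.
Let Bob play r1 with probability q. Alice is indifferent when −13q + 3(1−q) = 19q − 16(1−q), giving q = 19/51.
The value is -13·(19/51) + (3)·(32/51) = -151/51.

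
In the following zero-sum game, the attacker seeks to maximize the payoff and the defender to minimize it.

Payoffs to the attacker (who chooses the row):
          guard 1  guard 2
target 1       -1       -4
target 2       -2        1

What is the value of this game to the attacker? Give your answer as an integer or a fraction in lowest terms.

-3/2

Row minima are -4 and -2, so the attacker's maximin is -2; column maxima are -1 and 1, so the defender's minimax is -1. These differ, so the equilibrium is in mixed strategies.
Let the attacker play target 1 with probability p. The defender is indifferent when −p − 2(1−p) = −4p + (1−p), giving p = 1/2.
Let the defender play guard 1 with probability q. The attacker is indifferent when −q − 4(1−q) = −2q + (1−q), giving q = 5/6.
The value is -1·(5/6) + (-4)·(1/6) = -3/2.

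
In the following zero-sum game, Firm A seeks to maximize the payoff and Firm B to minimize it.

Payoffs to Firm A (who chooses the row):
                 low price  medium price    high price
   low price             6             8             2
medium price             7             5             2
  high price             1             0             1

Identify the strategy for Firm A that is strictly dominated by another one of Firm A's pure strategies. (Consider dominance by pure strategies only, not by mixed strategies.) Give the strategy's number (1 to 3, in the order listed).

Compare high price with low price: 6 > 1, 8 > 0, 2 > 1.
So low price strictly dominates high price for Firm A; high price is strictly dominated.

3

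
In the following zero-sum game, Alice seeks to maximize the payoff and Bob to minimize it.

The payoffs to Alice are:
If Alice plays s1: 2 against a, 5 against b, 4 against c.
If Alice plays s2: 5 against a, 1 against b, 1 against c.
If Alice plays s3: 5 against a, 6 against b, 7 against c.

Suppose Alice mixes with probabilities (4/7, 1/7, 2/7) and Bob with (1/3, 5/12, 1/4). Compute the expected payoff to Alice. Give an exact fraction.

25/6

Against (1/3, 5/12, 1/4), each row's expected payoff is s1: 15/4; s2: 7/3; s3: 71/12.
Taking the (4/7, 1/7, 2/7)-weighted average: (4/7)·(15/4) + (1/7)·(7/3) + (2/7)·(71/12) = 25/6.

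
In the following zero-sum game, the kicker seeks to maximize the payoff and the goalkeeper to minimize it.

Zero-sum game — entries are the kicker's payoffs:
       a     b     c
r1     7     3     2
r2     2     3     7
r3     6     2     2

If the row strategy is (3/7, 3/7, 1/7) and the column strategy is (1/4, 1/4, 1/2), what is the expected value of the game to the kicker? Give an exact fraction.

Against (1/4, 1/4, 1/2), each row's expected payoff is r1: 7/2; r2: 19/4; r3: 3.
Taking the (3/7, 3/7, 1/7)-weighted average: (3/7)·(7/2) + (3/7)·(19/4) + (1/7)·(3) = 111/28.

111/28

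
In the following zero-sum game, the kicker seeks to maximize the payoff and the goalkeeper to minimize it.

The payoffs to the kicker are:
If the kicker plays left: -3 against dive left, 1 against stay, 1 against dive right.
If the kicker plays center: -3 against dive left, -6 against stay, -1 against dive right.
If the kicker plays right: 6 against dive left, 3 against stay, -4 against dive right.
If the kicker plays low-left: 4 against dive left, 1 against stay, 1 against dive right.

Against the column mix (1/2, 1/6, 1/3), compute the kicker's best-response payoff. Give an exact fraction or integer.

5/2

left: (-3)·(1/2) + (1)·(1/6) + (1)·(1/3) = -1.
center: (-3)·(1/2) + (-6)·(1/6) + (-1)·(1/3) = -17/6.
right: (6)·(1/2) + (3)·(1/6) + (-4)·(1/3) = 13/6.
low-left: (4)·(1/2) + (1)·(1/6) + (1)·(1/3) = 5/2.
The best pure response is low-left with expected payoff 5/2.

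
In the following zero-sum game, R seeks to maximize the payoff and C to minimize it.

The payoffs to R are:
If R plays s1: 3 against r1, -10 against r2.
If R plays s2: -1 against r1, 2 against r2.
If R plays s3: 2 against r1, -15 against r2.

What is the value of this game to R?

-1/4

Row s3 is strictly dominated by row s1, so R never plays it.
The remaining 2×2 game on (s1, s2) × (r1, r2) has no saddle point. Let R play s1 with probability p; indifference gives 3p − (1−p) = −10p + 2(1−p), so p = 3/16.
Similarly C's optimal q on r1 is 3/4, and the value is 3·(3/4) + (-10)·(1/4) = -1/4.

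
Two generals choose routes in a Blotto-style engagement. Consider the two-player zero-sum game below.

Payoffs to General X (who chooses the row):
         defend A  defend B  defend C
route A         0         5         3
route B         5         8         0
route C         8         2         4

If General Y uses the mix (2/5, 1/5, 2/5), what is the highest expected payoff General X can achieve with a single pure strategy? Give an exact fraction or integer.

route A: (0)·(2/5) + (5)·(1/5) + (3)·(2/5) = 11/5.
route B: (5)·(2/5) + (8)·(1/5) + (0)·(2/5) = 18/5.
route C: (8)·(2/5) + (2)·(1/5) + (4)·(2/5) = 26/5.
The best pure response is route C with expected payoff 26/5.

26/5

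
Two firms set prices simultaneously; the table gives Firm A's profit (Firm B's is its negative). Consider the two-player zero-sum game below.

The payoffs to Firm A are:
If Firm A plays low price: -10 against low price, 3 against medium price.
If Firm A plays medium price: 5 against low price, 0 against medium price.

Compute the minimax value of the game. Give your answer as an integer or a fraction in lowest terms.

5/6

Row minima are -10 and 0, so Firm A's maximin is 0; column maxima are 5 and 3, so Firm B's minimax is 3. These differ, so the equilibrium is in mixed strategies.
Let Firm A play low price with probability p. Firm B is indifferent when −10p + 5(1−p) = 3p, giving p = 5/18.
Let Firm B play low price with probability q. Firm A is indifferent when −10q + 3(1−q) = 5q, giving q = 1/6.
The value is -10·(1/6) + (3)·(5/6) = 5/6.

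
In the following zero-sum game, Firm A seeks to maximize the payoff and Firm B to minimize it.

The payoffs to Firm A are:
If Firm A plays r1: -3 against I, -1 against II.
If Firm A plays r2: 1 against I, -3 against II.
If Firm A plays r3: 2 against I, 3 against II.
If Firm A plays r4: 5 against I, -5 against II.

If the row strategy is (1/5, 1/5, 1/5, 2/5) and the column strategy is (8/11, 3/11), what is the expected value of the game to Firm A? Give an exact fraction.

47/55

Against (8/11, 3/11), each row's expected payoff is r1: -27/11; r2: -1/11; r3: 25/11; r4: 25/11.
Taking the (1/5, 1/5, 1/5, 2/5)-weighted average: (1/5)·(-27/11) + (1/5)·(-1/11) + (1/5)·(25/11) + (2/5)·(25/11) = 47/55.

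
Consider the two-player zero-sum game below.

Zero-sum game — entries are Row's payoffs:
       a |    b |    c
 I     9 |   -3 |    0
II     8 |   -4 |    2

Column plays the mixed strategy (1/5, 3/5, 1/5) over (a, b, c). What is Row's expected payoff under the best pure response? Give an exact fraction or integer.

0

I: (9)·(1/5) + (-3)·(3/5) + (0)·(1/5) = 0.
II: (8)·(1/5) + (-4)·(3/5) + (2)·(1/5) = -2/5.
The best pure response is I with expected payoff 0.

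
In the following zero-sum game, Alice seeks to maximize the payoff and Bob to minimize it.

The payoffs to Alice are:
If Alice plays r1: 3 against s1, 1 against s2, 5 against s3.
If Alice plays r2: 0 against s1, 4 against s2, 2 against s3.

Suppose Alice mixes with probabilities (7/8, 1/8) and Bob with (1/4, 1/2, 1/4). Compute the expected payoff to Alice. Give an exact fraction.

5/2

Against (1/4, 1/2, 1/4), each row's expected payoff is r1: 5/2; r2: 5/2.
Taking the (7/8, 1/8)-weighted average: (7/8)·(5/2) + (1/8)·(5/2) = 5/2.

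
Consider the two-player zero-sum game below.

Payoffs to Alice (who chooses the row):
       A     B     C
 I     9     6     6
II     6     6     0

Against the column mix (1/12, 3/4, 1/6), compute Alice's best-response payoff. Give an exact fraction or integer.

25/4

I: (9)·(1/12) + (6)·(3/4) + (6)·(1/6) = 25/4.
II: (6)·(1/12) + (6)·(3/4) + (0)·(1/6) = 5.
The best pure response is I with expected payoff 25/4.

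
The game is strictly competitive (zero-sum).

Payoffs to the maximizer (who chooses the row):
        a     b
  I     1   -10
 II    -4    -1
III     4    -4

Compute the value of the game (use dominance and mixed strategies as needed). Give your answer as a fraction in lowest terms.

Row I is strictly dominated by row III, so the maximizer never plays it.
The remaining 2×2 game on (II, III) × (a, b) has no saddle point. Let the maximizer play II with probability p; indifference gives −4p + 4(1−p) = −p − 4(1−p), so p = 8/11.
Similarly the minimizer's optimal q on a is 3/11, and the value is -4·(3/11) + (-1)·(8/11) = -20/11.

-20/11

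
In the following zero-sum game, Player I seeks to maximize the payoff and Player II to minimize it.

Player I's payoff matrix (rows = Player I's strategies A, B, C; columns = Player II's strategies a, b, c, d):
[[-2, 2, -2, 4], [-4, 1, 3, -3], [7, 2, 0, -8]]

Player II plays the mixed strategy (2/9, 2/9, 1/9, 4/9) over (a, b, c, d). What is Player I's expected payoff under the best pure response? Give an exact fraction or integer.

14/9

A: (-2)·(2/9) + (2)·(2/9) + (-2)·(1/9) + (4)·(4/9) = 14/9.
B: (-4)·(2/9) + (1)·(2/9) + (3)·(1/9) + (-3)·(4/9) = -5/3.
C: (7)·(2/9) + (2)·(2/9) + (0)·(1/9) + (-8)·(4/9) = -14/9.
The best pure response is A with expected payoff 14/9.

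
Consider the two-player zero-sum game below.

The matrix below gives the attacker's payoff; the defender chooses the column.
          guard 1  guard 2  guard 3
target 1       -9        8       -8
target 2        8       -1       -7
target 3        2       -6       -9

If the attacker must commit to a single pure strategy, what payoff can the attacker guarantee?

-7

The worst-case payoff for each row is target 1: -9, target 2: -7, target 3: -9.
The best of these is -7.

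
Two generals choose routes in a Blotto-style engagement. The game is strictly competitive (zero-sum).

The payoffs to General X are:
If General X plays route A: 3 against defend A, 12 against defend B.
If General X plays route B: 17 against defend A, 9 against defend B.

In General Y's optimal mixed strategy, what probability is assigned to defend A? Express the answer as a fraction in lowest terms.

3/17

Row minima are 3 and 9, so General X's maximin is 9; column maxima are 17 and 12, so General Y's minimax is 12. These differ, so the equilibrium is in mixed strategies.
Let General Y play defend A with probability q. General X is indifferent when 3q + 12(1−q) = 17q + 9(1−q), giving q = 3/17.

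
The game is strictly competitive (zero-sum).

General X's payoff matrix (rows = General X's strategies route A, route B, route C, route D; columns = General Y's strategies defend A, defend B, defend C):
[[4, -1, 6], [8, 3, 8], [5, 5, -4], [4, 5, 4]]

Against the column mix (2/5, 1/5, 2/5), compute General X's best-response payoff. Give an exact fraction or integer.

route A: (4)·(2/5) + (-1)·(1/5) + (6)·(2/5) = 19/5.
route B: (8)·(2/5) + (3)·(1/5) + (8)·(2/5) = 7.
route C: (5)·(2/5) + (5)·(1/5) + (-4)·(2/5) = 7/5.
route D: (4)·(2/5) + (5)·(1/5) + (4)·(2/5) = 21/5.
The best pure response is route B with expected payoff 7.

7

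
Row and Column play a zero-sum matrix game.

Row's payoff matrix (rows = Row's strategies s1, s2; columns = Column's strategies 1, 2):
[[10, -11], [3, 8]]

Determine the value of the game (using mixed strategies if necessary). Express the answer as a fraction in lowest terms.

113/26

Row minima are -11 and 3, so Row's maximin is 3; column maxima are 10 and 8, so Column's minimax is 8. These differ, so the equilibrium is in mixed strategies.
Let Row play s1 with probability p. Column is indifferent when 10p + 3(1−p) = −11p + 8(1−p), giving p = 5/26.
Let Column play 1 with probability q. Row is indifferent when 10q − 11(1−q) = 3q + 8(1−q), giving q = 19/26.
The value is 10·(19/26) + (-11)·(7/26) = 113/26.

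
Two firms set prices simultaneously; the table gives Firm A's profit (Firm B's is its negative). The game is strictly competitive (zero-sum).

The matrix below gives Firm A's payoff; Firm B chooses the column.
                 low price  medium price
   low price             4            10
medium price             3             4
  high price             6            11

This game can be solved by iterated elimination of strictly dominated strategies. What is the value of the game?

Row medium price is strictly dominated by row low price (4>3, 10>4); eliminate medium price.
Row low price is strictly dominated by row high price (6>4, 11>10); eliminate low price.
Column medium price is strictly dominated by low price for Firm B (6<11); eliminate medium price.
Only (high price, low price) remains, with payoff 6.

6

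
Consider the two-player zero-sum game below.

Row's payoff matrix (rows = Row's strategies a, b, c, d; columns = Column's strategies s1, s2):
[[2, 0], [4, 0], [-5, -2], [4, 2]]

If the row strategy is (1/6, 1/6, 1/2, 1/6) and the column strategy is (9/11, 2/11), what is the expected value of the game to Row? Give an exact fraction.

-53/66

Against (9/11, 2/11), each row's expected payoff is a: 18/11; b: 36/11; c: -49/11; d: 40/11.
Taking the (1/6, 1/6, 1/2, 1/6)-weighted average: (1/6)·(18/11) + (1/6)·(36/11) + (1/2)·(-49/11) + (1/6)·(40/11) = -53/66.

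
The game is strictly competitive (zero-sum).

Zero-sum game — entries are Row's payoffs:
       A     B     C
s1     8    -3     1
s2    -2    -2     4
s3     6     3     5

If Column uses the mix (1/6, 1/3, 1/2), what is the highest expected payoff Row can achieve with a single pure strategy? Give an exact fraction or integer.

s1: (8)·(1/6) + (-3)·(1/3) + (1)·(1/2) = 5/6.
s2: (-2)·(1/6) + (-2)·(1/3) + (4)·(1/2) = 1.
s3: (6)·(1/6) + (3)·(1/3) + (5)·(1/2) = 9/2.
The best pure response is s3 with expected payoff 9/2.

9/2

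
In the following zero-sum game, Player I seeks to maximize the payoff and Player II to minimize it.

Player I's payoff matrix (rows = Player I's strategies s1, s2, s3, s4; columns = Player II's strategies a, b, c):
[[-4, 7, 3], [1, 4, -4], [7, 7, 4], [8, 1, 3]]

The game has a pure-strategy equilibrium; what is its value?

4

Row minima: -4, -4, 4, 1 → Player I's maximin is 4.
Column maxima: 8, 7, 4 → Player II's minimax is 4.
They coincide at (s3, c), so the value is 4.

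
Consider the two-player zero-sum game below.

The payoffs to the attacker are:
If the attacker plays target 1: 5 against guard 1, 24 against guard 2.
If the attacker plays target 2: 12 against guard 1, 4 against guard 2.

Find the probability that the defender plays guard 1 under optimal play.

20/27

Row minima are 5 and 4, so the attacker's maximin is 5; column maxima are 12 and 24, so the defender's minimax is 12. These differ, so the equilibrium is in mixed strategies.
Let the defender play guard 1 with probability q. The attacker is indifferent when 5q + 24(1−q) = 12q + 4(1−q), giving q = 20/27.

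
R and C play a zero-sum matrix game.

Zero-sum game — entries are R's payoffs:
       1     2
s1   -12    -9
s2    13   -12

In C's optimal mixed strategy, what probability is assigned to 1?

Row minima are -12 and -12, so R's maximin is -12; column maxima are 13 and -9, so C's minimax is -9. These differ, so the equilibrium is in mixed strategies.
Let C play 1 with probability q. R is indifferent when −12q − 9(1−q) = 13q − 12(1−q), giving q = 3/28.

3/28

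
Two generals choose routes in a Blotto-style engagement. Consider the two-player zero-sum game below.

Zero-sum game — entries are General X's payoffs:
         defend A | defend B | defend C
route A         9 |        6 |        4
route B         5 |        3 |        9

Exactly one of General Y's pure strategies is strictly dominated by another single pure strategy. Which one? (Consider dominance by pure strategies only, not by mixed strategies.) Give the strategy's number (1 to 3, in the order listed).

General Y prefers columns that give General X less. Compare defend A with defend B: 6 < 9, 3 < 5.
So defend B strictly dominates defend A for General Y; defend A is strictly dominated.

1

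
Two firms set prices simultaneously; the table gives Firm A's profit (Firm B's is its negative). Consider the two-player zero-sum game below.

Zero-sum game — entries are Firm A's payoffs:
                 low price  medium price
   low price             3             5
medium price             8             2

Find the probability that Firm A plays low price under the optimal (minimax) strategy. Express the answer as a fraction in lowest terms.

Row minima are 3 and 2, so Firm A's maximin is 3; column maxima are 8 and 5, so Firm B's minimax is 5. These differ, so the equilibrium is in mixed strategies.
Let Firm A play low price with probability p. Firm B is indifferent when 3p + 8(1−p) = 5p + 2(1−p), giving p = 3/4.

3/4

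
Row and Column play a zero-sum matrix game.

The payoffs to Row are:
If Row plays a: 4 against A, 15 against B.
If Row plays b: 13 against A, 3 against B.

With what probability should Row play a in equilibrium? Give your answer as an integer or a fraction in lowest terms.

Row minima are 4 and 3, so Row's maximin is 4; column maxima are 13 and 15, so Column's minimax is 13. These differ, so the equilibrium is in mixed strategies.
Let Row play a with probability p. Column is indifferent when 4p + 13(1−p) = 15p + 3(1−p), giving p = 10/21.

10/21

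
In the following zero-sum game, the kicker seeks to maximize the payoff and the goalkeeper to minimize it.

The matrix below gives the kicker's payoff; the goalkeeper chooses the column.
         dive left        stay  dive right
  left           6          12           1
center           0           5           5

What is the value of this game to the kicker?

3

Column stay is strictly dominated by dive left for the goalkeeper (it gives the kicker more in every row).
The remaining 2×2 game on (left, center) × (dive left, dive right) has no saddle point. Let the kicker play left with probability p; indifference gives 6p = p + 5(1−p), so p = 1/2.
Similarly the goalkeeper's optimal q on dive left is 2/5, and the value is 6·(2/5) + (1)·(3/5) = 3.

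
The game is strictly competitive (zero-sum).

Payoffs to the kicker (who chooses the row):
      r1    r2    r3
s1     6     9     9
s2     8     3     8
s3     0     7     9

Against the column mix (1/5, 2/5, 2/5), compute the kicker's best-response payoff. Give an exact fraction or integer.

42/5

s1: (6)·(1/5) + (9)·(2/5) + (9)·(2/5) = 42/5.
s2: (8)·(1/5) + (3)·(2/5) + (8)·(2/5) = 6.
s3: (0)·(1/5) + (7)·(2/5) + (9)·(2/5) = 32/5.
The best pure response is s1 with expected payoff 42/5.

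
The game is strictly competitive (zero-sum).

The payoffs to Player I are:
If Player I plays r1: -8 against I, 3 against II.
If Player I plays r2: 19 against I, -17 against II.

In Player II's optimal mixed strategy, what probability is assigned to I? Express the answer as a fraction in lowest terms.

Row minima are -8 and -17, so Player I's maximin is -8; column maxima are 19 and 3, so Player II's minimax is 3. These differ, so the equilibrium is in mixed strategies.
Let Player II play I with probability q. Player I is indifferent when −8q + 3(1−q) = 19q − 17(1−q), giving q = 20/47.

20/47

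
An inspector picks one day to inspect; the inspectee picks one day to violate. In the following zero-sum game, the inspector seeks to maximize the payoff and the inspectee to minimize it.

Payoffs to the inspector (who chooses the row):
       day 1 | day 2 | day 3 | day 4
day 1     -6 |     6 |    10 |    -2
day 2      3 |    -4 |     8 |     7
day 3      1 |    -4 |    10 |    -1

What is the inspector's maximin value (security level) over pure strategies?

-4

The worst-case payoff for each row is day 1: -6, day 2: -4, day 3: -4.
The best of these is -4.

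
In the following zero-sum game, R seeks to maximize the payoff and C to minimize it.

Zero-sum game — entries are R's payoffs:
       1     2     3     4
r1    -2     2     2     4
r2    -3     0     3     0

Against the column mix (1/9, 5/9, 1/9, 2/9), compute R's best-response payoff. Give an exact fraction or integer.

r1: (-2)·(1/9) + (2)·(5/9) + (2)·(1/9) + (4)·(2/9) = 2.
r2: (-3)·(1/9) + (0)·(5/9) + (3)·(1/9) + (0)·(2/9) = 0.
The best pure response is r1 with expected payoff 2.

2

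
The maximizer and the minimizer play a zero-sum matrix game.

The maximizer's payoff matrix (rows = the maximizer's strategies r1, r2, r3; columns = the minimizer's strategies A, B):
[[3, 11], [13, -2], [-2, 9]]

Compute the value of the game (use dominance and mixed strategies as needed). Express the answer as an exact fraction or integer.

Row r3 is strictly dominated by row r1, so the maximizer never plays it.
The remaining 2×2 game on (r1, r2) × (A, B) has no saddle point. Let the maximizer play r1 with probability p; indifference gives 3p + 13(1−p) = 11p − 2(1−p), so p = 15/23.
Similarly the minimizer's optimal q on A is 13/23, and the value is 3·(13/23) + (11)·(10/23) = 149/23.

149/23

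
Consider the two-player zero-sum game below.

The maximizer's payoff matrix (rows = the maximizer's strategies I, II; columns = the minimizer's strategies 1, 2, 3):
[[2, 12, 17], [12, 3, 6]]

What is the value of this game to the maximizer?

138/19

Column 3 is strictly dominated by 2 for the minimizer (it gives the maximizer more in every row).
The remaining 2×2 game on (I, II) × (1, 2) has no saddle point. Let the maximizer play I with probability p; indifference gives 2p + 12(1−p) = 12p + 3(1−p), so p = 9/19.
Similarly the minimizer's optimal q on 1 is 9/19, and the value is 2·(9/19) + (12)·(10/19) = 138/19.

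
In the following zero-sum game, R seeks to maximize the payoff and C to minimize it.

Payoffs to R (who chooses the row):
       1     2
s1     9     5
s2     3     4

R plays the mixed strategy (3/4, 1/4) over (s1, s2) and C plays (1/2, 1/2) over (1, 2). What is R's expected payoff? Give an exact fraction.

Against (1/2, 1/2), each row's expected payoff is s1: 7; s2: 7/2.
Taking the (3/4, 1/4)-weighted average: (3/4)·(7) + (1/4)·(7/2) = 49/8.

49/8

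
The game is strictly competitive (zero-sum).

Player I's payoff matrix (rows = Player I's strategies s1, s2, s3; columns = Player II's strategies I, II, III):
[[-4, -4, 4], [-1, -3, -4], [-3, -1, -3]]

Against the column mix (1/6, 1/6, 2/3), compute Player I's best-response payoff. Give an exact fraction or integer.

s1: (-4)·(1/6) + (-4)·(1/6) + (4)·(2/3) = 4/3.
s2: (-1)·(1/6) + (-3)·(1/6) + (-4)·(2/3) = -10/3.
s3: (-3)·(1/6) + (-1)·(1/6) + (-3)·(2/3) = -8/3.
The best pure response is s1 with expected payoff 4/3.

4/3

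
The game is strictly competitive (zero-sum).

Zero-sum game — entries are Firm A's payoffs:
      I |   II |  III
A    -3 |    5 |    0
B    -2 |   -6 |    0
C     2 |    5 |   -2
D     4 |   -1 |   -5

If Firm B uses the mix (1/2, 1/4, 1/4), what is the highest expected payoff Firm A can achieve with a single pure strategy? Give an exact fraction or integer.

7/4

A: (-3)·(1/2) + (5)·(1/4) + (0)·(1/4) = -1/4.
B: (-2)·(1/2) + (-6)·(1/4) + (0)·(1/4) = -5/2.
C: (2)·(1/2) + (5)·(1/4) + (-2)·(1/4) = 7/4.
D: (4)·(1/2) + (-1)·(1/4) + (-5)·(1/4) = 1/2.
The best pure response is C with expected payoff 7/4.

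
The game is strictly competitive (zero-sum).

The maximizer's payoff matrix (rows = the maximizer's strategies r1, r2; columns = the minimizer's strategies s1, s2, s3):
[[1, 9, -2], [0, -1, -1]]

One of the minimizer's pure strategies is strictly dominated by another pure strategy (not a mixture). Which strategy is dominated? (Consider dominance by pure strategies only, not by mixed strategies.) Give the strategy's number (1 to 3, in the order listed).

The minimizer prefers columns that give the maximizer less. Compare s1 with s3: -2 < 1, -1 < 0.
So s3 strictly dominates s1 for the minimizer; s1 is strictly dominated.

1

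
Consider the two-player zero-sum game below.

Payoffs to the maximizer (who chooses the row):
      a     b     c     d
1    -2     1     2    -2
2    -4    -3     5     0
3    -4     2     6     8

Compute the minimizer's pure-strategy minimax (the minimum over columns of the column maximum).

The worst case (largest entry) in each column is a: -2, b: 2, c: 6, d: 8.
The best (smallest) of these is -2.

-2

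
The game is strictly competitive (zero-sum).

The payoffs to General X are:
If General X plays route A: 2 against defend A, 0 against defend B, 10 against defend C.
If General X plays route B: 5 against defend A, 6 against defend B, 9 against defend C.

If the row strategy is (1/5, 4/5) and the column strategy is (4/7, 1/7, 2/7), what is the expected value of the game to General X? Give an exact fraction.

Against (4/7, 1/7, 2/7), each row's expected payoff is route A: 4; route B: 44/7.
Taking the (1/5, 4/5)-weighted average: (1/5)·(4) + (4/5)·(44/7) = 204/35.

204/35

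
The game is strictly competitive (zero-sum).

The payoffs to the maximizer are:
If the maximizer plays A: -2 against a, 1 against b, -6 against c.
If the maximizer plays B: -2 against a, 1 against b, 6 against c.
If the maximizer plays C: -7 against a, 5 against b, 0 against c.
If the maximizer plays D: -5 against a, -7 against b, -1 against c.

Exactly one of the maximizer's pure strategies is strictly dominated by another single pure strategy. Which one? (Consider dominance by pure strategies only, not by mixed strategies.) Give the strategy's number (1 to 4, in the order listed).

4

Compare D with B: -2 > -5, 1 > -7, 6 > -1.
So B strictly dominates D for the maximizer; D is strictly dominated.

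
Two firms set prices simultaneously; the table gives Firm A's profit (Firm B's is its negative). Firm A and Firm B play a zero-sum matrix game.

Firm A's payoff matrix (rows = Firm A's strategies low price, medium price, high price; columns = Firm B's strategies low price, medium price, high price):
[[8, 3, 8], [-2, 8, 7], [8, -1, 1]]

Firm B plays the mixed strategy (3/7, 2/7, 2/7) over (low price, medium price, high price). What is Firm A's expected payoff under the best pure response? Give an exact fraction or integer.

low price: (8)·(3/7) + (3)·(2/7) + (8)·(2/7) = 46/7.
medium price: (-2)·(3/7) + (8)·(2/7) + (7)·(2/7) = 24/7.
high price: (8)·(3/7) + (-1)·(2/7) + (1)·(2/7) = 24/7.
The best pure response is low price with expected payoff 46/7.

46/7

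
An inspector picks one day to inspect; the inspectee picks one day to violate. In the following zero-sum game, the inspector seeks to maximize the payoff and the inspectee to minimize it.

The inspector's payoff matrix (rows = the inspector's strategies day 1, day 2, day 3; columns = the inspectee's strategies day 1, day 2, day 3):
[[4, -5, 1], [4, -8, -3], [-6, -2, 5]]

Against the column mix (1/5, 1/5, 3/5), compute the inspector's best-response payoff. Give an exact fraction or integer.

7/5

day 1: (4)·(1/5) + (-5)·(1/5) + (1)·(3/5) = 2/5.
day 2: (4)·(1/5) + (-8)·(1/5) + (-3)·(3/5) = -13/5.
day 3: (-6)·(1/5) + (-2)·(1/5) + (5)·(3/5) = 7/5.
The best pure response is day 3 with expected payoff 7/5.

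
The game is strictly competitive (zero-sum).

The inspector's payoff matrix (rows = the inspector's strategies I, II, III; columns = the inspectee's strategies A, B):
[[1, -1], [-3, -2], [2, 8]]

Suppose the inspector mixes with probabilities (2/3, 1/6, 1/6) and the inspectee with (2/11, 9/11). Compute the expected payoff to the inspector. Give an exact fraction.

4/11

Against (2/11, 9/11), each row's expected payoff is I: -7/11; II: -24/11; III: 76/11.
Taking the (2/3, 1/6, 1/6)-weighted average: (2/3)·(-7/11) + (1/6)·(-24/11) + (1/6)·(76/11) = 4/11.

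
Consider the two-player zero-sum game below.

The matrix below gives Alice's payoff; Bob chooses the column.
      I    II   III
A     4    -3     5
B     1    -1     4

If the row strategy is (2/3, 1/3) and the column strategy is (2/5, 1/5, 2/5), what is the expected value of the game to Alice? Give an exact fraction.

Against (2/5, 1/5, 2/5), each row's expected payoff is A: 3; B: 9/5.
Taking the (2/3, 1/3)-weighted average: (2/3)·(3) + (1/3)·(9/5) = 13/5.

13/5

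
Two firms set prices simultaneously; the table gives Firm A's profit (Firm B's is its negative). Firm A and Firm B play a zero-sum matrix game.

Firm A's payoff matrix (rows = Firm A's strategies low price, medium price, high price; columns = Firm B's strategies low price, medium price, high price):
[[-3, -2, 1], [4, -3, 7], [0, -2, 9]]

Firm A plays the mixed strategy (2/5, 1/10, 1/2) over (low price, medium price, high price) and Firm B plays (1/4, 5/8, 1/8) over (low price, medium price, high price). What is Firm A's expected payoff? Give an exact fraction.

Against (1/4, 5/8, 1/8), each row's expected payoff is low price: -15/8; medium price: 0; high price: -1/8.
Taking the (2/5, 1/10, 1/2)-weighted average: (2/5)·(-15/8) + (1/10)·(0) + (1/2)·(-1/8) = -13/16.

-13/16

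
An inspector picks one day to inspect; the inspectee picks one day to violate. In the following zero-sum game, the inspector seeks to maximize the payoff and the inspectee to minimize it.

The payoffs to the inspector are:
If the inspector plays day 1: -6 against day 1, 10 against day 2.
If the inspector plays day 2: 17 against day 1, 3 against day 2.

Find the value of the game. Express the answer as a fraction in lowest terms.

94/15

Row minima are -6 and 3, so the inspector's maximin is 3; column maxima are 17 and 10, so the inspectee's minimax is 10. These differ, so the equilibrium is in mixed strategies.
Let the inspector play day 1 with probability p. The inspectee is indifferent when −6p + 17(1−p) = 10p + 3(1−p), giving p = 7/15.
Let the inspectee play day 1 with probability q. The inspector is indifferent when −6q + 10(1−q) = 17q + 3(1−q), giving q = 7/30.
The value is -6·(7/30) + (10)·(23/30) = 94/15.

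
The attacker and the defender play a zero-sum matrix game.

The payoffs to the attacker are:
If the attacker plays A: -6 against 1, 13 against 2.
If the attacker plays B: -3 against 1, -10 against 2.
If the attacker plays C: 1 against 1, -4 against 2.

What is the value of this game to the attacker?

-11/24

Row B is strictly dominated by row C, so the attacker never plays it.
The remaining 2×2 game on (A, C) × (1, 2) has no saddle point. Let the attacker play A with probability p; indifference gives −6p + (1−p) = 13p − 4(1−p), so p = 5/24.
Similarly the defender's optimal q on 1 is 17/24, and the value is -6·(17/24) + (13)·(7/24) = -11/24.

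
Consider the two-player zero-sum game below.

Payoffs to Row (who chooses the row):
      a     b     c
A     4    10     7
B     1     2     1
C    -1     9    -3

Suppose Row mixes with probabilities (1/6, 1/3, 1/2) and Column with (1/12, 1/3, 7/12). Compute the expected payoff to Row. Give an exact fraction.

Against (1/12, 1/3, 7/12), each row's expected payoff is A: 31/4; B: 4/3; C: 7/6.
Taking the (1/6, 1/3, 1/2)-weighted average: (1/6)·(31/4) + (1/3)·(4/3) + (1/2)·(7/6) = 167/72.

167/72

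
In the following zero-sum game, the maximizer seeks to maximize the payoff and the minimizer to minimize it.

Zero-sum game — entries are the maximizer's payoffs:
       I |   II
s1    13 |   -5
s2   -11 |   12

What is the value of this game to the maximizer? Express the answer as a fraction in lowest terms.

101/41

Row minima are -5 and -11, so the maximizer's maximin is -5; column maxima are 13 and 12, so the minimizer's minimax is 12. These differ, so the equilibrium is in mixed strategies.
Let the maximizer play s1 with probability p. The minimizer is indifferent when 13p − 11(1−p) = −5p + 12(1−p), giving p = 23/41.
Let the minimizer play I with probability q. The maximizer is indifferent when 13q − 5(1−q) = −11q + 12(1−q), giving q = 17/41.
The value is 13·(17/41) + (-5)·(24/41) = 101/41.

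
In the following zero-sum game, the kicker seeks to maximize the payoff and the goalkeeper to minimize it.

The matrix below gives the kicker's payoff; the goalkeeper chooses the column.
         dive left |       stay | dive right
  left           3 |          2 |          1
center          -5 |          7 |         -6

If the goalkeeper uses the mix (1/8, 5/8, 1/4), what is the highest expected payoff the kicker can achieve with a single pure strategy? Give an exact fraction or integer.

9/4

left: (3)·(1/8) + (2)·(5/8) + (1)·(1/4) = 15/8.
center: (-5)·(1/8) + (7)·(5/8) + (-6)·(1/4) = 9/4.
The best pure response is center with expected payoff 9/4.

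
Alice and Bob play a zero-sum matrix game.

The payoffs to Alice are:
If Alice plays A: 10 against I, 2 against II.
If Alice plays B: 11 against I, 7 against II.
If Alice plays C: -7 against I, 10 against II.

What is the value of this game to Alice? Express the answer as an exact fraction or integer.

53/7

Row A is strictly dominated by row B, so Alice never plays it.
The remaining 2×2 game on (B, C) × (I, II) has no saddle point. Let Alice play B with probability p; indifference gives 11p − 7(1−p) = 7p + 10(1−p), so p = 17/21.
Similarly Bob's optimal q on I is 1/7, and the value is 11·(1/7) + (7)·(6/7) = 53/7.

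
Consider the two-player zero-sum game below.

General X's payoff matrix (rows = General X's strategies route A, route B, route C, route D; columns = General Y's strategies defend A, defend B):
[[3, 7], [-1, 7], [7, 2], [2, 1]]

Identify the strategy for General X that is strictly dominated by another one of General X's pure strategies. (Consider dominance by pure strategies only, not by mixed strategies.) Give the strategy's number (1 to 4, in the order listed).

Compare route D with route A: 3 > 2, 7 > 1.
So route A strictly dominates route D for General X; route D is strictly dominated.

4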